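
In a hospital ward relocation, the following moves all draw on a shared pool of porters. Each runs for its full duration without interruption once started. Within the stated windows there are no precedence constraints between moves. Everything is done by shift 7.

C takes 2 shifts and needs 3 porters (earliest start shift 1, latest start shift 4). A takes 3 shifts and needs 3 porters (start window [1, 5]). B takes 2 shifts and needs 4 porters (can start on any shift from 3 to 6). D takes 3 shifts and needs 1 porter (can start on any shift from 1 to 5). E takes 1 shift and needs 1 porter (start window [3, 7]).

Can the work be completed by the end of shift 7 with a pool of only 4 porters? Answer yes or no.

yes

Schedule C@1, A@3, B@6, D@1, E@4: s1:4  s2:4  s3:4  s4:4  s5:3  s6:4  s7:4 — peak 4 ≤ 4.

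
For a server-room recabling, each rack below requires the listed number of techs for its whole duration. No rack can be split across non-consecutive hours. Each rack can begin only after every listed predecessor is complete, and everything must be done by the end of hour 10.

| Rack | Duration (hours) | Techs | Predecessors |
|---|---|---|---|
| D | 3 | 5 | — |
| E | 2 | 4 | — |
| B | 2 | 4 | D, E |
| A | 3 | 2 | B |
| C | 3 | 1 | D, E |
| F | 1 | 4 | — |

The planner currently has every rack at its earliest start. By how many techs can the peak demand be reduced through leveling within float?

Early-start peak: h1:13  h2:9  h3:5  h4:5  h5:5  h6:3  h7:2  h8:2  h9:0  h10:0 ⇒ 13.
Leveled (D@1, E@4, B@6, A@8, C@6, F@9): h1:5  h2:5  h3:5  h4:4  h5:4  h6:5  h7:5  h8:3  h9:6  h10:2 ⇒ 6.
Reduction 13 − 6 = 7.

7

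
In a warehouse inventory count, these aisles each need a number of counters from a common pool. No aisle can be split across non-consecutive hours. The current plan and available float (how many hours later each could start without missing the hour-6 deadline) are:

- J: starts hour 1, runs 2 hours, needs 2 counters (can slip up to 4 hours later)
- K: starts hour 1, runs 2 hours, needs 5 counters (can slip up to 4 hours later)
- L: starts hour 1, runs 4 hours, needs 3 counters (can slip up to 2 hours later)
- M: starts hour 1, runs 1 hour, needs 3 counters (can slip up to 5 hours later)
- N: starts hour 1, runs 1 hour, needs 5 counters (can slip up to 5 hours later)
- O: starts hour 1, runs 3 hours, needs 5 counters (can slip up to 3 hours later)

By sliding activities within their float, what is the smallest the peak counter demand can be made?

10

Early-start (J@1, K@1, L@1, M@1, N@1, O@1) gives peak 23: h1:23  h2:15  h3:8  h4:3  h5:0  h6:0.
Shift M→3, N→5, O→4.
Schedule J@1, K@1, L@1, M@3, N@5, O@4: h1:10  h2:10  h3:6  h4:8  h5:10  h6:5 — peak 10.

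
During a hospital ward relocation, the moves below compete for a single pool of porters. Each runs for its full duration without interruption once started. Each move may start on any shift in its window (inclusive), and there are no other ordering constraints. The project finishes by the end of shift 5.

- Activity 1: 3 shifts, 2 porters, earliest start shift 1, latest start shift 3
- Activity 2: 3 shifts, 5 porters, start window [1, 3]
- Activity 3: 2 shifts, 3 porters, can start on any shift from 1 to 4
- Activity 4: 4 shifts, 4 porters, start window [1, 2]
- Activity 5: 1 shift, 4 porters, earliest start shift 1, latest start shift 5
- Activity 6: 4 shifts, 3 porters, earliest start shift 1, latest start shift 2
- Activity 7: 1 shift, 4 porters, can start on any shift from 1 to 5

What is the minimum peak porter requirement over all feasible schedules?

Early-start (Activity 1@1, Activity 2@1, Activity 3@1, Activity 4@1, Activity 5@1, Activity 6@1, Activity 7@1) gives peak 25: s1:25  s2:17  s3:14  s4:7  s5:0.
Shift Activity 3→4, Activity 5→4, Activity 7→5.
Schedule Activity 1@1, Activity 2@1, Activity 3@4, Activity 4@1, Activity 5@4, Activity 6@1, Activity 7@5: s1:14  s2:14  s3:14  s4:14  s5:7 — peak 14.

14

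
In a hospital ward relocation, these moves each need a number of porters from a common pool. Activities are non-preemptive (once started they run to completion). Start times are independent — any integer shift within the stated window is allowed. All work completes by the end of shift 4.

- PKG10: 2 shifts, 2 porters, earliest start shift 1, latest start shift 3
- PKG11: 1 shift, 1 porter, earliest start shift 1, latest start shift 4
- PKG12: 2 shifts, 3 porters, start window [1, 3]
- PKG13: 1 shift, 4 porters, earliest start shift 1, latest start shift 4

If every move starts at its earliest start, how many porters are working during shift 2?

5

At early start, shift 2 has: PKG10, PKG12.
Demand: 2 + 3 = 5.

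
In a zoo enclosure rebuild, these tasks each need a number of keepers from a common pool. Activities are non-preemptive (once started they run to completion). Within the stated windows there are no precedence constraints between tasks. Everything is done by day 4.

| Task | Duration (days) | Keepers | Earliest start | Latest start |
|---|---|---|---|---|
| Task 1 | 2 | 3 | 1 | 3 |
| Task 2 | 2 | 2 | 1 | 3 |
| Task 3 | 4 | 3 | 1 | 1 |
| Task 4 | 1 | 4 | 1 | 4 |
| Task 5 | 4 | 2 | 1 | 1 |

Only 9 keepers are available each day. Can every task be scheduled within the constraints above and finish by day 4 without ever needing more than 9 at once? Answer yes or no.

no

The minimum achievable peak is 10; 9 < 10, so no feasible schedule stays within the cap.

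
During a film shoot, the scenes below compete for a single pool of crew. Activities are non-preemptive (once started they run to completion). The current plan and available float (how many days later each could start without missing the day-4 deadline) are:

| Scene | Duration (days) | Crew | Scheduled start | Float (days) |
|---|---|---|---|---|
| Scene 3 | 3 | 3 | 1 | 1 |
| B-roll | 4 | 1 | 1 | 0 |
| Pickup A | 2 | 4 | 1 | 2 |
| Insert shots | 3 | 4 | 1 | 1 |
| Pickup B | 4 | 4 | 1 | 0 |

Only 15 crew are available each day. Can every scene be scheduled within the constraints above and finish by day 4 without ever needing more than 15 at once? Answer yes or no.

The minimum achievable peak is 16; 15 < 16, so no feasible schedule stays within the cap.

no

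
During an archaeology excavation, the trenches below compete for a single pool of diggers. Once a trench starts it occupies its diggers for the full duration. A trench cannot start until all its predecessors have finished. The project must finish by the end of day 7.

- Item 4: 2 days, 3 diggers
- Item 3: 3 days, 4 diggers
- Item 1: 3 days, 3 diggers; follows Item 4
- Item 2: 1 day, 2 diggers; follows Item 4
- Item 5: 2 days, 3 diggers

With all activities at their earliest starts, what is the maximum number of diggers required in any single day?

Early-start schedule: Item 4@1, Item 3@1, Item 1@3, Item 2@3, Item 5@1.
Load per day: day 1: 10, day 2: 10, day 3: 9, day 4: 3, day 5: 3, day 6: 0, day 7: 0.
Peak is 10.

10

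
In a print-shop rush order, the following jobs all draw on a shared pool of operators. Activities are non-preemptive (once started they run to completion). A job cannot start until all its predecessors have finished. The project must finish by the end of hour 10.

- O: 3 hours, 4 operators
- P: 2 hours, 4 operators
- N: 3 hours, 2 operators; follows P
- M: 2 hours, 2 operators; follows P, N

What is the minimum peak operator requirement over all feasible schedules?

Early-start (O@1, P@1, N@3, M@6) gives peak 8: h1:8  h2:8  h3:6  h4:2  h5:2  h6:2  h7:2  h8:0  h9:0  h10:0.
Shift P→4, N→6, M→9.
Schedule O@1, P@4, N@6, M@9: h1:4  h2:4  h3:4  h4:4  h5:4  h6:2  h7:2  h8:2  h9:2  h10:2 — peak 4.

4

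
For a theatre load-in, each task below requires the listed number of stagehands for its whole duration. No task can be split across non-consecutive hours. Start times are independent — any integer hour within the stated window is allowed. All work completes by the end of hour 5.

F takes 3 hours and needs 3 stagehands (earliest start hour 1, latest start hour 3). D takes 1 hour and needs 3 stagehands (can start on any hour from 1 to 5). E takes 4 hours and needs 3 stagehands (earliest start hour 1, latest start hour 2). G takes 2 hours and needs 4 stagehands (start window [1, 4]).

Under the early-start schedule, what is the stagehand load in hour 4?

At early start, hour 4 has: E.
Demand: 3 = 3.

3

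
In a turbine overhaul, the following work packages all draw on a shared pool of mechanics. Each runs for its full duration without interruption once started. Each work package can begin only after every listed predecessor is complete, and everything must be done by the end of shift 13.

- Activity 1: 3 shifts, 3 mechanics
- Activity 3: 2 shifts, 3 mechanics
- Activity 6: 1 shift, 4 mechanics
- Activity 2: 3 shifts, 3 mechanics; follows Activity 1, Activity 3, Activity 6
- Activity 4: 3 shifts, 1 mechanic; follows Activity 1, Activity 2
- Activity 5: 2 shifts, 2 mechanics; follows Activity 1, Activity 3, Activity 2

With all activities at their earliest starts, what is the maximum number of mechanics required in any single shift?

Early-start schedule: Activity 1@1, Activity 3@1, Activity 6@1, Activity 2@4, Activity 4@7, Activity 5@7.
Load per shift: shift 1: 10, shift 2: 6, shift 3: 3, shift 4: 3, shift 5: 3, shift 6: 3, shift 7: 3, shift 8: 3, shift 9: 1, shift 10: 0, shift 11: 0, shift 12: 0, shift 13: 0.
Peak is 10.

10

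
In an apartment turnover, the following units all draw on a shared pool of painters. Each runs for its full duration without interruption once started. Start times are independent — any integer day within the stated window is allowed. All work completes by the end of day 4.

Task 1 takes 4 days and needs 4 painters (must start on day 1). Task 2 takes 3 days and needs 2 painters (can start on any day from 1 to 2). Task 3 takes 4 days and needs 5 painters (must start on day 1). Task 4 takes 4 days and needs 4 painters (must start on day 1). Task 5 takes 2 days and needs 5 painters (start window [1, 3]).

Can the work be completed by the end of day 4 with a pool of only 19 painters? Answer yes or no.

The minimum achievable peak is 20; 19 < 20, so no feasible schedule stays within the cap.

no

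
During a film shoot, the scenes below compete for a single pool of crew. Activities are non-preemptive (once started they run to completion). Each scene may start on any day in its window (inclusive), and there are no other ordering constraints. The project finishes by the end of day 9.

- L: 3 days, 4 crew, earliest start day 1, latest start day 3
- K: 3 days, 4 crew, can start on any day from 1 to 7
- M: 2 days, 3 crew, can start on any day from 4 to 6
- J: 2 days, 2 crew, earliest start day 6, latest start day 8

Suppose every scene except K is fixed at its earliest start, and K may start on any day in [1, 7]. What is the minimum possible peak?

K@1: d1:8  d2:8  d3:8  d4:3  d5:3  d6:2  d7:2  d8:0  d9:0 → peak 8
K@2: d1:4  d2:8  d3:8  d4:7  d5:3  d6:2  d7:2  d8:0  d9:0 → peak 8
K@3: d1:4  d2:4  d3:8  d4:7  d5:7  d6:2  d7:2  d8:0  d9:0 → peak 8
K@4: d1:4  d2:4  d3:4  d4:7  d5:7  d6:6  d7:2  d8:0  d9:0 → peak 7
K@5: d1:4  d2:4  d3:4  d4:3  d5:7  d6:6  d7:6  d8:0  d9:0 → peak 7
K@6: d1:4  d2:4  d3:4  d4:3  d5:3  d6:6  d7:6  d8:4  d9:0 → peak 6
K@7: d1:4  d2:4  d3:4  d4:3  d5:3  d6:2  d7:6  d8:4  d9:4 → peak 6
Best is K@6, peak 6.

6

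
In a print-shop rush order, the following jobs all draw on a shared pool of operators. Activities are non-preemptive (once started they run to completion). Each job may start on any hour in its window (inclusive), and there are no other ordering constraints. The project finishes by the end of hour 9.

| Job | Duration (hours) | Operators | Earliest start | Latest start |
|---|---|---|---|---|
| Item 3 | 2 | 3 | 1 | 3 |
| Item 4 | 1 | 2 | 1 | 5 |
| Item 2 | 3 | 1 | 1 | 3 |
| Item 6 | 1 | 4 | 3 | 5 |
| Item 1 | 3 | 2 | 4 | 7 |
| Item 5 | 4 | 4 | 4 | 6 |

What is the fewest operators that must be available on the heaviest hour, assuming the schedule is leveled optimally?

6

Schedule Item 3@1, Item 4@1, Item 2@1, Item 6@3, Item 1@4, Item 5@4: h1:6  h2:4  h3:5  h4:6  h5:6  h6:6  h7:4  h8:0  h9:0 — peak 6.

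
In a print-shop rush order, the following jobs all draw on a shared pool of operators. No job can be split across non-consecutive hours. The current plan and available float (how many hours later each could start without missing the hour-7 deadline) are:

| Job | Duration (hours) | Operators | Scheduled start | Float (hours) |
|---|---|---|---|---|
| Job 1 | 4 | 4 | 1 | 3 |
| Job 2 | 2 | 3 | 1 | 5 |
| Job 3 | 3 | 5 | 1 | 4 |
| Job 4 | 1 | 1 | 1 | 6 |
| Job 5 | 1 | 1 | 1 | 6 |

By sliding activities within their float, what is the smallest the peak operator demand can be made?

Early-start (Job 1@1, Job 2@1, Job 3@1, Job 4@1, Job 5@1) gives peak 14: h1:14  h2:12  h3:9  h4:4  h5:0  h6:0  h7:0.
Shift Job 3→5, Job 4→3, Job 5→3.
Schedule Job 1@1, Job 2@1, Job 3@5, Job 4@3, Job 5@3: h1:7  h2:7  h3:6  h4:4  h5:5  h6:5  h7:5 — peak 7.

7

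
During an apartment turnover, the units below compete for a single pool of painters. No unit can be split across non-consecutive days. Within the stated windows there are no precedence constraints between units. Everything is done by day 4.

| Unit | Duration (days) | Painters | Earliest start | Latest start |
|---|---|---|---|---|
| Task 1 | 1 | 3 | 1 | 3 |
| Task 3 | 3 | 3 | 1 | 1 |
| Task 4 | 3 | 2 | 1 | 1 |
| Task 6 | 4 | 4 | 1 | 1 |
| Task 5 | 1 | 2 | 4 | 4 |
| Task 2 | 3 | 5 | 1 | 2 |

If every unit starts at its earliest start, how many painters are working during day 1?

17

At early start, day 1 has: Task 1, Task 3, Task 4, Task 6, Task 2.
Demand: 3 + 3 + 2 + 4 + 5 = 17.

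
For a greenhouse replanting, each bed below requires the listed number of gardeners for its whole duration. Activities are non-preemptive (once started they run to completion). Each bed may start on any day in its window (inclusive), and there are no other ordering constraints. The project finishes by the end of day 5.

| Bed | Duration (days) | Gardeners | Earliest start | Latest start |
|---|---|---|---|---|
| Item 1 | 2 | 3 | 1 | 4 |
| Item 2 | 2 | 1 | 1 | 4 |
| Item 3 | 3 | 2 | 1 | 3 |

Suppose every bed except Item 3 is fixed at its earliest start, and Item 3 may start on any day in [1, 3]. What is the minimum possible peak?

Item 3@1: d1:6  d2:6  d3:2  d4:0  d5:0 → peak 6
Item 3@2: d1:4  d2:6  d3:2  d4:2  d5:0 → peak 6
Item 3@3: d1:4  d2:4  d3:2  d4:2  d5:2 → peak 4
Best is Item 3@3, peak 4.

4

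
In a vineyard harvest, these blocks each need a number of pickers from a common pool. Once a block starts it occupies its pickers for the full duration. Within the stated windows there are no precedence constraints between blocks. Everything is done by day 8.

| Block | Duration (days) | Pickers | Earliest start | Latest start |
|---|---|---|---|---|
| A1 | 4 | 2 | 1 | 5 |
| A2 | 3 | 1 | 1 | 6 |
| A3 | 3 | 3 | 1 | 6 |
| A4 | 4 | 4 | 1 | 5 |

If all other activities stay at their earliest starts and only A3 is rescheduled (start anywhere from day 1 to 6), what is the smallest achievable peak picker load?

7

A3@1: d1:10  d2:10  d3:10  d4:6  d5:0  d6:0  d7:0  d8:0 → peak 10
A3@2: d1:7  d2:10  d3:10  d4:9  d5:0  d6:0  d7:0  d8:0 → peak 10
A3@3: d1:7  d2:7  d3:10  d4:9  d5:3  d6:0  d7:0  d8:0 → peak 10
A3@4: d1:7  d2:7  d3:7  d4:9  d5:3  d6:3  d7:0  d8:0 → peak 9
A3@5: d1:7  d2:7  d3:7  d4:6  d5:3  d6:3  d7:3  d8:0 → peak 7
A3@6: d1:7  d2:7  d3:7  d4:6  d5:0  d6:3  d7:3  d8:3 → peak 7
Best is A3@5, peak 7.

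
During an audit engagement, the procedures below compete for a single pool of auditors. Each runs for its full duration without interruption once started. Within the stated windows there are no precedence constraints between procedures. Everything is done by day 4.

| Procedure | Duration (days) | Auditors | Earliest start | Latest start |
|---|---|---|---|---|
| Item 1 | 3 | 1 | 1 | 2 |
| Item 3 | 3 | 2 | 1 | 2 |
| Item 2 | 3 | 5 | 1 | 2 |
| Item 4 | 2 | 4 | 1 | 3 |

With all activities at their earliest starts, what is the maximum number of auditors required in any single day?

12

Early-start schedule: Item 1@1, Item 3@1, Item 2@1, Item 4@1.
Load per day: day 1: 12, day 2: 12, day 3: 8, day 4: 0.
Peak is 12.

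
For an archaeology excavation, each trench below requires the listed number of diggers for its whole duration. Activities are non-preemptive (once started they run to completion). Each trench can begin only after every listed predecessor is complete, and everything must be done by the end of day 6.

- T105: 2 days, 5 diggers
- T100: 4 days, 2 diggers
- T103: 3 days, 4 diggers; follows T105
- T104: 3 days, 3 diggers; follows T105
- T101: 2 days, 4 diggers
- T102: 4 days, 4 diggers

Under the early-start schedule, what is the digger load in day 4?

At early start, day 4 has: T100, T103, T104, T102.
Demand: 2 + 4 + 3 + 4 = 13.

13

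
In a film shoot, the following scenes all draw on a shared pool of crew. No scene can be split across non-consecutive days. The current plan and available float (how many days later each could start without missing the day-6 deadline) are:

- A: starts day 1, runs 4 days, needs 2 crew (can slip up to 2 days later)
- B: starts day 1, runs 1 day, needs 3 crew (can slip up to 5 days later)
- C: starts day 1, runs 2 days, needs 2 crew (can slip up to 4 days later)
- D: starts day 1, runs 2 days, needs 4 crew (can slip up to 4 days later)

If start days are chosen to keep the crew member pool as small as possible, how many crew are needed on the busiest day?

5

Early-start (A@1, B@1, C@1, D@1) gives peak 11: d1:11  d2:8  d3:2  d4:2  d5:0  d6:0.
Shift C→2, D→5.
Schedule A@1, B@1, C@2, D@5: d1:5  d2:4  d3:4  d4:2  d5:4  d6:4 — peak 5.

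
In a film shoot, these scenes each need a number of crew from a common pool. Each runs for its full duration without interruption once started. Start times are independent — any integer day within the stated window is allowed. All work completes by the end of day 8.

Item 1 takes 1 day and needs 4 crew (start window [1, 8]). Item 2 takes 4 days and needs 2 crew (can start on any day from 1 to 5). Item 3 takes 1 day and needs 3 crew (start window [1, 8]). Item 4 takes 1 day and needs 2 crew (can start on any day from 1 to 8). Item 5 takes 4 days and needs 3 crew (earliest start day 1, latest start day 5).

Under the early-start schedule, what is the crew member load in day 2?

5

At early start, day 2 has: Item 2, Item 5.
Demand: 2 + 3 = 5.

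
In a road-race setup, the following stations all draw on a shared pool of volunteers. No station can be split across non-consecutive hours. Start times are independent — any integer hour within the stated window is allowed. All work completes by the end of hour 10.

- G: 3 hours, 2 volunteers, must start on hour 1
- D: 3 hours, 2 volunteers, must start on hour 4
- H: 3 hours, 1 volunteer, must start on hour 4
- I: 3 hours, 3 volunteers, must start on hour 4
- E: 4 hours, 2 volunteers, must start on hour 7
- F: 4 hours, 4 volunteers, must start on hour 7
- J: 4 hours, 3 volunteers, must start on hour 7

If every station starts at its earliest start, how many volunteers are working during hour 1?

2

At early start, hour 1 has: G.
Demand: 2 = 2.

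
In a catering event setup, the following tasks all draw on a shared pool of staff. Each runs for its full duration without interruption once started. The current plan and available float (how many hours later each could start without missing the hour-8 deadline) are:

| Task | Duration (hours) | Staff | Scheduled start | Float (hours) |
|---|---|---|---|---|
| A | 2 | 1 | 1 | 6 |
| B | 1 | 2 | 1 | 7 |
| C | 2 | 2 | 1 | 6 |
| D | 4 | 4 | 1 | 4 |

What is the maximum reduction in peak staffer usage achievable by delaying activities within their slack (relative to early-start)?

5

Early-start peak: h1:9  h2:7  h3:4  h4:4  h5:0  h6:0  h7:0  h8:0 ⇒ 9.
Leveled (A@1, B@1, C@2, D@4): h1:3  h2:3  h3:2  h4:4  h5:4  h6:4  h7:4  h8:0 ⇒ 4.
Reduction 9 − 4 = 5.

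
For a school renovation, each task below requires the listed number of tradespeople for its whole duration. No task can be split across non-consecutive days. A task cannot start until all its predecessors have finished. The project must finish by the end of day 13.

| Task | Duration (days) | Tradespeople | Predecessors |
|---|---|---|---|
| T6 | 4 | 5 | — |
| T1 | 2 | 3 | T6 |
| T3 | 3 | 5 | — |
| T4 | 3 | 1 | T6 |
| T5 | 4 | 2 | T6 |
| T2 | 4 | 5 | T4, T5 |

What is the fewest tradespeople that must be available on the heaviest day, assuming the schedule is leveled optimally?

Early-start (T6@1, T1@5, T3@1, T4@5, T5@5, T2@9) gives peak 10: d1:10  d2:10  d3:10  d4:5  d5:6  d6:6  d7:3  d8:2  d9:5  d10:5  d11:5  d12:5  d13:0.
Shift T3→7, T2→10.
Schedule T6@1, T1@5, T3@7, T4@5, T5@5, T2@10: d1:5  d2:5  d3:5  d4:5  d5:6  d6:6  d7:8  d8:7  d9:5  d10:5  d11:5  d12:5  d13:5 — peak 8.

8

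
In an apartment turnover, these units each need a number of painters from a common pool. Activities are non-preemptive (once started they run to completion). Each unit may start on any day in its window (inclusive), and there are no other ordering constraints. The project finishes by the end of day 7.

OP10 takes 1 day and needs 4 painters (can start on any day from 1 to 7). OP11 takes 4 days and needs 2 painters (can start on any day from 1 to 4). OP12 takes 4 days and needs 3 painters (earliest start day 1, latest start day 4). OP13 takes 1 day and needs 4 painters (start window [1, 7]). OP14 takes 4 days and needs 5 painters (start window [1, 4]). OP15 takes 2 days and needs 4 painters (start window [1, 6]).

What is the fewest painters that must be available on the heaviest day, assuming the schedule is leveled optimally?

10

Early-start (OP10@1, OP11@1, OP12@1, OP13@1, OP14@1, OP15@1) gives peak 22: d1:22  d2:14  d3:10  d4:10  d5:0  d6:0  d7:0.
Shift OP13→2, OP14→3, OP15→5.
Schedule OP10@1, OP11@1, OP12@1, OP13@2, OP14@3, OP15@5: d1:9  d2:9  d3:10  d4:10  d5:9  d6:9  d7:0 — peak 10.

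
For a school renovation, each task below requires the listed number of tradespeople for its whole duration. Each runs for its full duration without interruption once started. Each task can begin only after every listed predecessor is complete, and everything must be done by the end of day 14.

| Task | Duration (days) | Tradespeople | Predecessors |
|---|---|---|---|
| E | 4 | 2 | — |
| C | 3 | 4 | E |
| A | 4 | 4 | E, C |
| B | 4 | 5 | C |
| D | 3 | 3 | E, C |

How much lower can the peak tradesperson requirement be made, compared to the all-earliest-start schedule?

3

Early-start peak: d1:2  d2:2  d3:2  d4:2  d5:4  d6:4  d7:4  d8:12  d9:12  d10:12  d11:9  d12:0  d13:0  d14:0 ⇒ 12.
Leveled (E@1, C@5, A@8, B@8, D@12): d1:2  d2:2  d3:2  d4:2  d5:4  d6:4  d7:4  d8:9  d9:9  d10:9  d11:9  d12:3  d13:3  d14:3 ⇒ 9.
Reduction 12 − 9 = 3.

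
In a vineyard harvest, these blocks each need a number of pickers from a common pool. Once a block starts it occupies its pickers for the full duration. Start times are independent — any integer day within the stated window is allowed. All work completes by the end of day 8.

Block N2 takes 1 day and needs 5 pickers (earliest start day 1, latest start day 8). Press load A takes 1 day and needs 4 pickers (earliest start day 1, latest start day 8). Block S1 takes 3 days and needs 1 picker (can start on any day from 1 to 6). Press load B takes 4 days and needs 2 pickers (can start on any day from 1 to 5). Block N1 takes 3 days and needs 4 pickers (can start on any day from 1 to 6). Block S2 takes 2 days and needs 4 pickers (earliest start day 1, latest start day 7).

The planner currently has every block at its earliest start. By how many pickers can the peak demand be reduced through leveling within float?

Early-start peak: d1:20  d2:11  d3:7  d4:2  d5:0  d6:0  d7:0  d8:0 ⇒ 20.
Leveled (Block N2@1, Press load A@2, Block S1@1, Press load B@3, Block N1@4, Block S2@7): d1:6  d2:5  d3:3  d4:6  d5:6  d6:6  d7:4  d8:4 ⇒ 6.
Reduction 20 − 6 = 14.

14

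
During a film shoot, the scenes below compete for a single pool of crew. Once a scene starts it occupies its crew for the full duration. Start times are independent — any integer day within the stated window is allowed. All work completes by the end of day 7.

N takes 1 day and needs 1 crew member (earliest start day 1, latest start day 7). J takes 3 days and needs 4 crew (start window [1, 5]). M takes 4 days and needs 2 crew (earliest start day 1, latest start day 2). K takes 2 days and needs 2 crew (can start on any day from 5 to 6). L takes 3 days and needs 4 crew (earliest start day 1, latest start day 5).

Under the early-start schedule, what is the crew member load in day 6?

2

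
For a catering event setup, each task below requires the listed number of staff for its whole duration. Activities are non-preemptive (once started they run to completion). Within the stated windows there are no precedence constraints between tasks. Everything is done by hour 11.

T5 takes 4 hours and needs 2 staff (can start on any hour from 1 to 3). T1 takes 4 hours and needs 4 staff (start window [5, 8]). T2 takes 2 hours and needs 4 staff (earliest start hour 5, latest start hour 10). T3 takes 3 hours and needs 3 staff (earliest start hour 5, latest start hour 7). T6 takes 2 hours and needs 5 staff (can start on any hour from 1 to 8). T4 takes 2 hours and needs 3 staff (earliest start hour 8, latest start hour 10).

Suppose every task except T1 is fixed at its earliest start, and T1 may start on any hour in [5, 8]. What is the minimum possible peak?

7

T1@5: h1:7  h2:7  h3:2  h4:2  h5:11  h6:11  h7:7  h8:7  h9:3  h10:0  h11:0 → peak 11
T1@6: h1:7  h2:7  h3:2  h4:2  h5:7  h6:11  h7:7  h8:7  h9:7  h10:0  h11:0 → peak 11
T1@7: h1:7  h2:7  h3:2  h4:2  h5:7  h6:7  h7:7  h8:7  h9:7  h10:4  h11:0 → peak 7
T1@8: h1:7  h2:7  h3:2  h4:2  h5:7  h6:7  h7:3  h8:7  h9:7  h10:4  h11:4 → peak 7
Best is T1@7, peak 7.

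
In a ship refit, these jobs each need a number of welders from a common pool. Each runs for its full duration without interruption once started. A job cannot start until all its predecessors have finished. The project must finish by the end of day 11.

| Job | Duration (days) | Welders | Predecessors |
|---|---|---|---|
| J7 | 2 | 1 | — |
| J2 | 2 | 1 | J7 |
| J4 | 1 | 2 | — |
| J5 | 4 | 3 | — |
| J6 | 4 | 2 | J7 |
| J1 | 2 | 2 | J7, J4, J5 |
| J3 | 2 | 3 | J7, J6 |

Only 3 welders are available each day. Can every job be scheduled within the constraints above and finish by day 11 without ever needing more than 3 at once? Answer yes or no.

Total welder-days = 36; over 11 days the average is 36/11 > 3, so some day must exceed 3.

no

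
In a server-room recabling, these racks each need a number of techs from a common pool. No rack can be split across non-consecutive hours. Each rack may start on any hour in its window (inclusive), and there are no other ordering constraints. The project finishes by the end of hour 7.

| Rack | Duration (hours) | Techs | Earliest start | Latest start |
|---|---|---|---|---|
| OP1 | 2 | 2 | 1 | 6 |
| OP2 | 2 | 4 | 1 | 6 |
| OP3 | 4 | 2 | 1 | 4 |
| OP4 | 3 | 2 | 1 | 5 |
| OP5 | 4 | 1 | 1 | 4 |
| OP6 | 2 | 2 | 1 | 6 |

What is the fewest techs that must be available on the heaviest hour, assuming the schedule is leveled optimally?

Early-start (OP1@1, OP2@1, OP3@1, OP4@1, OP5@1, OP6@1) gives peak 13: h1:13  h2:13  h3:5  h4:3  h5:0  h6:0  h7:0.
Shift OP3→3, OP4→3, OP5→3, OP6→6.
Schedule OP1@1, OP2@1, OP3@3, OP4@3, OP5@3, OP6@6: h1:6  h2:6  h3:5  h4:5  h5:5  h6:5  h7:2 — peak 6.

6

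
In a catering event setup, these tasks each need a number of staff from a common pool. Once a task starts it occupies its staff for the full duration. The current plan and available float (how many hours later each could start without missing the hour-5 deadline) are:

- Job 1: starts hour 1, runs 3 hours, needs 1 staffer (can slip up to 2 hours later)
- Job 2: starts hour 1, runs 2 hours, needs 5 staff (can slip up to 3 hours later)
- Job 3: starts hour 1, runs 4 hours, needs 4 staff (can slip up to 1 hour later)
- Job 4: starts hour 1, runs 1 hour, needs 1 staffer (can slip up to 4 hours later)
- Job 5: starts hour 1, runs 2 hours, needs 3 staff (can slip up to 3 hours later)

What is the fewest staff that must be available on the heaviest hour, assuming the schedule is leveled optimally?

9

Early-start (Job 1@1, Job 2@1, Job 3@1, Job 4@1, Job 5@1) gives peak 14: h1:14  h2:13  h3:5  h4:4  h5:0.
Shift Job 2→4.
Schedule Job 1@1, Job 2@4, Job 3@1, Job 4@1, Job 5@1: h1:9  h2:8  h3:5  h4:9  h5:5 — peak 9.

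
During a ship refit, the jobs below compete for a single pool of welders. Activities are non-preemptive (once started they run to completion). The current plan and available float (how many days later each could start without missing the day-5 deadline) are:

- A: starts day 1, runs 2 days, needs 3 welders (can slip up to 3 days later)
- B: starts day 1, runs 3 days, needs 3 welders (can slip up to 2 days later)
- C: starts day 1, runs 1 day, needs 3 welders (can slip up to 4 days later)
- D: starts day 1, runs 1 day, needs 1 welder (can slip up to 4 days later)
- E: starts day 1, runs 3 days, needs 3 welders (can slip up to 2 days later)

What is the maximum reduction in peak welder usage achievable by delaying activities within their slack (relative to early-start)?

Early-start peak: d1:13  d2:9  d3:6  d4:0  d5:0 ⇒ 13.
Leveled (A@1, B@1, C@4, D@5, E@3): d1:6  d2:6  d3:6  d4:6  d5:4 ⇒ 6.
Reduction 13 − 6 = 7.

7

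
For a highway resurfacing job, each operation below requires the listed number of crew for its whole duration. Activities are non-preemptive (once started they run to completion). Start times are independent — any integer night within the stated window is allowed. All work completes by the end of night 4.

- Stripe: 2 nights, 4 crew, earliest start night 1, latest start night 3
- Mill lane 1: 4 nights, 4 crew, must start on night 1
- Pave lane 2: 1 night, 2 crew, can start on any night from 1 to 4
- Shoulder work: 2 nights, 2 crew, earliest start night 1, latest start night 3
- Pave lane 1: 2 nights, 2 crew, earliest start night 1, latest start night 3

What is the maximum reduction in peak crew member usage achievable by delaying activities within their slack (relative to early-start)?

Early-start peak: n1:14  n2:12  n3:4  n4:4 ⇒ 14.
Leveled (Stripe@1, Mill lane 1@1, Pave lane 2@1, Shoulder work@2, Pave lane 1@3): n1:10  n2:10  n3:8  n4:6 ⇒ 10.
Reduction 14 − 10 = 4.

4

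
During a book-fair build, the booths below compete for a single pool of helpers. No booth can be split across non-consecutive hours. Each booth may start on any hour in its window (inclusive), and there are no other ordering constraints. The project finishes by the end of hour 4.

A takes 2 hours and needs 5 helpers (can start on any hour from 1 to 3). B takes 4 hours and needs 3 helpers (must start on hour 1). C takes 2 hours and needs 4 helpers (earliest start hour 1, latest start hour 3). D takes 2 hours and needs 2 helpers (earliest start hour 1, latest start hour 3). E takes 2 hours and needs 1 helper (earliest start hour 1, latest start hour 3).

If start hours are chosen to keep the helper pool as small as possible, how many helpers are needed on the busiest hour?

9

Early-start (A@1, B@1, C@1, D@1, E@1) gives peak 15: h1:15  h2:15  h3:3  h4:3.
Shift C→3, D→3.
Schedule A@1, B@1, C@3, D@3, E@1: h1:9  h2:9  h3:9  h4:9 — peak 9.
Total helper-hours = 36 over 4 hours ⇒ peak ≥ ⌈36/4⌉ = 9, so 9 is optimal.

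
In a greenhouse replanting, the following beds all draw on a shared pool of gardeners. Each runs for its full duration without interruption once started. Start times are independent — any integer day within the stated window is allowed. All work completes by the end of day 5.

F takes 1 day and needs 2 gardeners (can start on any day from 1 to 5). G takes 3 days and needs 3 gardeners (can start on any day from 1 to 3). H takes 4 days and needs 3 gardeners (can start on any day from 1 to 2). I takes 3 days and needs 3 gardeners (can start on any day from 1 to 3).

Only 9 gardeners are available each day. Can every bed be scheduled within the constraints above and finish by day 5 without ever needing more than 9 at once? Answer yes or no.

yes

Schedule F@1, G@1, H@1, I@2: d1:8  d2:9  d3:9  d4:6  d5:0 — peak 9 ≤ 9.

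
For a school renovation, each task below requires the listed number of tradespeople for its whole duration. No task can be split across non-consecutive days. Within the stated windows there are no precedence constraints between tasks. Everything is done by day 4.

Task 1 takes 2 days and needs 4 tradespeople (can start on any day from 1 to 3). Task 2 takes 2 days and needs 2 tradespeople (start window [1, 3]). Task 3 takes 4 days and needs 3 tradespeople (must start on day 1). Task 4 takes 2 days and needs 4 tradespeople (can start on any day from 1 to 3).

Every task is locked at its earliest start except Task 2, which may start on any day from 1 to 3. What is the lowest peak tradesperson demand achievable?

11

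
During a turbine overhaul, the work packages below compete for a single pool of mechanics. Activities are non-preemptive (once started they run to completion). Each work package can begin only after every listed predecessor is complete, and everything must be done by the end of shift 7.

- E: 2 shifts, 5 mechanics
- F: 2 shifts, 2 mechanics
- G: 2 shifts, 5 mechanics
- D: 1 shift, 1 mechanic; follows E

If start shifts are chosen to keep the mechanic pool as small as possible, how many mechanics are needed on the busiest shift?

5

Early-start (E@1, F@1, G@1, D@3) gives peak 12: s1:12  s2:12  s3:1  s4:0  s5:0  s6:0  s7:0.
Shift F→3, G→5.
Schedule E@1, F@3, G@5, D@3: s1:5  s2:5  s3:3  s4:2  s5:5  s6:5  s7:0 — peak 5.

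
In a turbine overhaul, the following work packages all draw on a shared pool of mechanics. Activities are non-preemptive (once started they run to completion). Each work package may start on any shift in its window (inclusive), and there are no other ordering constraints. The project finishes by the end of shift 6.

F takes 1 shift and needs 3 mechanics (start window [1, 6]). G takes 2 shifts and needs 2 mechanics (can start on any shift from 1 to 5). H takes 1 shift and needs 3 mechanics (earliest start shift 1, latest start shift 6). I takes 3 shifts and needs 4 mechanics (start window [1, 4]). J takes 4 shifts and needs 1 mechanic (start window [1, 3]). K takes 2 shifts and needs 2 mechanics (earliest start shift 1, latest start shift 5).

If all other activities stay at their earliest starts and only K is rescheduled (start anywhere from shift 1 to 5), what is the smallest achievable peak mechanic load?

13

K@1: s1:15  s2:9  s3:5  s4:1  s5:0  s6:0 → peak 15
K@2: s1:13  s2:9  s3:7  s4:1  s5:0  s6:0 → peak 13
K@3: s1:13  s2:7  s3:7  s4:3  s5:0  s6:0 → peak 13
K@4: s1:13  s2:7  s3:5  s4:3  s5:2  s6:0 → peak 13
K@5: s1:13  s2:7  s3:5  s4:1  s5:2  s6:2 → peak 13
Best is K@2, peak 13.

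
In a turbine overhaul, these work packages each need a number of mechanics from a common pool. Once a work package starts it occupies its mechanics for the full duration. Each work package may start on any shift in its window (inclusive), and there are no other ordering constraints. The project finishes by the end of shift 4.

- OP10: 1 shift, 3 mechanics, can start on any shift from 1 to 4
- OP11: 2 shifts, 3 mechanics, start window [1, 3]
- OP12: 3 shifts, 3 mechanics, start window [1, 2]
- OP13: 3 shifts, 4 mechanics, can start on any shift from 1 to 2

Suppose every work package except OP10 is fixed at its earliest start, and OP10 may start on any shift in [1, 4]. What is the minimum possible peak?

10

OP10@1: s1:13  s2:10  s3:7  s4:0 → peak 13
OP10@2: s1:10  s2:13  s3:7  s4:0 → peak 13
OP10@3: s1:10  s2:10  s3:10  s4:0 → peak 10
OP10@4: s1:10  s2:10  s3:7  s4:3 → peak 10
Best is OP10@3, peak 10.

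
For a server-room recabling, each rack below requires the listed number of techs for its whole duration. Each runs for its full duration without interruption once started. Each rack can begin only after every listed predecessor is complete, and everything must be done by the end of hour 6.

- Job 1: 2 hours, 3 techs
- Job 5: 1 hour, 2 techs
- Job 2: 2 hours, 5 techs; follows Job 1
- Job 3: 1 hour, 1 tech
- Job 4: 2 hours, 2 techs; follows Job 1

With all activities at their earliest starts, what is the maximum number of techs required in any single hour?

7

Early-start schedule: Job 1@1, Job 5@1, Job 2@3, Job 3@1, Job 4@3.
Load per hour: hour 1: 6, hour 2: 3, hour 3: 7, hour 4: 7, hour 5: 0, hour 6: 0.
Peak is 7.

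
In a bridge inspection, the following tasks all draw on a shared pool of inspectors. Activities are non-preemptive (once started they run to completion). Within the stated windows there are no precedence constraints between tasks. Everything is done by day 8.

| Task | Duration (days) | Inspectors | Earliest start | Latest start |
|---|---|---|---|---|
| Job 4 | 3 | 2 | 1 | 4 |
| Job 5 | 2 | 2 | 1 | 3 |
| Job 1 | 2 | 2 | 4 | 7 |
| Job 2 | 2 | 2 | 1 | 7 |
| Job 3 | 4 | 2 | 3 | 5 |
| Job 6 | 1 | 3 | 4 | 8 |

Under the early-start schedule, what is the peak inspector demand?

Early-start schedule: Job 4@1, Job 5@1, Job 1@4, Job 2@1, Job 3@3, Job 6@4.
Load per day: day 1: 6, day 2: 6, day 3: 4, day 4: 7, day 5: 4, day 6: 2, day 7: 0, day 8: 0.
Peak is 7.

7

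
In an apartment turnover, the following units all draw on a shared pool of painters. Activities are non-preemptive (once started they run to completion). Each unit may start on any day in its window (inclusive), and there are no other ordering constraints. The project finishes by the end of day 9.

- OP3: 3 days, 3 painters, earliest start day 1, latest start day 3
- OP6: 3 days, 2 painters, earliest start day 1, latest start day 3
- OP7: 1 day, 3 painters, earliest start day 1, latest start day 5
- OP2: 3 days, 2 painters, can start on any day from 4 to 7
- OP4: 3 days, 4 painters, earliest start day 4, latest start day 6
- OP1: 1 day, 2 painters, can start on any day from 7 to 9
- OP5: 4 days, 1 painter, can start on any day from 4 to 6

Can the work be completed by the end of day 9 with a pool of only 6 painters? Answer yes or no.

Schedule OP3@1, OP6@2, OP7@1, OP2@7, OP4@4, OP1@7, OP5@5: d1:6  d2:5  d3:5  d4:6  d5:5  d6:5  d7:5  d8:3  d9:2 — peak 6 ≤ 6.

yes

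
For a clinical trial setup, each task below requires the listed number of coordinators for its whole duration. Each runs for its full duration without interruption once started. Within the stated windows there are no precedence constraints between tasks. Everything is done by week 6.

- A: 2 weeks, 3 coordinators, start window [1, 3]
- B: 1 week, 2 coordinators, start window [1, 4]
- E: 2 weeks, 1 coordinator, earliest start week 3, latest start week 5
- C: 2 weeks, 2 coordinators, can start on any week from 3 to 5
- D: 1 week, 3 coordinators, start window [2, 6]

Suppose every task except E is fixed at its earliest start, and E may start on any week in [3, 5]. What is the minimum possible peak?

6

E@3: w1:5  w2:6  w3:3  w4:3  w5:0  w6:0 → peak 6
E@4: w1:5  w2:6  w3:2  w4:3  w5:1  w6:0 → peak 6
E@5: w1:5  w2:6  w3:2  w4:2  w5:1  w6:1 → peak 6
Best is E@3, peak 6.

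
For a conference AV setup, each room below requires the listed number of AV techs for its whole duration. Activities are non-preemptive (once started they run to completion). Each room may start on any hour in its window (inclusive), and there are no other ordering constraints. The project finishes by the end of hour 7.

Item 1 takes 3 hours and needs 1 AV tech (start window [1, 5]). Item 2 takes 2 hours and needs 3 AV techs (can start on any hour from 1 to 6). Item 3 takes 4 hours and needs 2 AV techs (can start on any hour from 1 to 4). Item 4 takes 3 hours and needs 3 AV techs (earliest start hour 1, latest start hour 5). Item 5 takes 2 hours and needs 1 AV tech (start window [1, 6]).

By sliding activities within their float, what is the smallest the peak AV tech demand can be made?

5

Early-start (Item 1@1, Item 2@1, Item 3@1, Item 4@1, Item 5@1) gives peak 10: h1:10  h2:10  h3:6  h4:2  h5:0  h6:0  h7:0.
Shift Item 3→3, Item 4→4.
Schedule Item 1@1, Item 2@1, Item 3@3, Item 4@4, Item 5@1: h1:5  h2:5  h3:3  h4:5  h5:5  h6:5  h7:0 — peak 5.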